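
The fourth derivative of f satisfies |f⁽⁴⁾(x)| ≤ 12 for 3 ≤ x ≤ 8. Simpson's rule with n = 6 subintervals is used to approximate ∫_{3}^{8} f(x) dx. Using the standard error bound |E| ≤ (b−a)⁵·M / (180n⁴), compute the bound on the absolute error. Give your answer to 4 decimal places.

|E| ≤ (5)⁵·12 / (180·6⁴) = 37500/233280 = 0.1608.

0.1608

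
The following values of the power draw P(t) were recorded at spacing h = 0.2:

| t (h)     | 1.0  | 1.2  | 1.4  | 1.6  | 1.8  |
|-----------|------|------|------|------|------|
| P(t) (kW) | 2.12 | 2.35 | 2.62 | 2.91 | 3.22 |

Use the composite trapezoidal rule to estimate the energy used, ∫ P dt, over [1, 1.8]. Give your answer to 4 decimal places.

h = 0.2, n = 4.
(h/2)·[y₀ + 2y₁ + 2y₂ + 2y₃ + y₄] = 0.1·(21.10) = 2.1100.

2.1100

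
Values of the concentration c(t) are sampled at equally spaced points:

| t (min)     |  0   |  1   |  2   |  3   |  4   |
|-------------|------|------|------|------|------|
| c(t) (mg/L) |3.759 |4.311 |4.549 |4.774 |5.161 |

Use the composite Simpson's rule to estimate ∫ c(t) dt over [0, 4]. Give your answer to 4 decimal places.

h = 1, n = 4.
(h/3)·[y₀ + 4y₁ + 2y₂ + 4y₃ + y₄] = 0.333333·(54.358) = 18.1193.

18.1193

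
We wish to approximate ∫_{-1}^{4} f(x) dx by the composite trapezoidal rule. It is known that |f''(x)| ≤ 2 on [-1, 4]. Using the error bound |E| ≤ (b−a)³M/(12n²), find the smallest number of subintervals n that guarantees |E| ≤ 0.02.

Need 250/(12n²) ≤ 0.02.
n² ≥ 250/(12·0.02) = 1041.67 ⇒ n ≥ 32.2749, so the smallest n is 33.

33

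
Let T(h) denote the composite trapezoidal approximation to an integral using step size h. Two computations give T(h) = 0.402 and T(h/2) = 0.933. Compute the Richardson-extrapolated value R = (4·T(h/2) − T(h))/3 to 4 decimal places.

R = (4·T(h/2) − T(h)) / 3 = (4·0.933 − 0.402)/3 = (3.330)/3 = 1.1100.

1.1100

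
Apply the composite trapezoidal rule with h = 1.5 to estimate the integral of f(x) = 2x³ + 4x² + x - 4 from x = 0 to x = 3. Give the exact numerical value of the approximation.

h = (3 − 0)/2 = 1.5.
Nodes x₀,…,x₂ = 0, 1.5, 3.
f(x) = 2x³ + 4x² + x - 4: f₀=-4, f₁=13.25, f₂=89.
(h/2)·[f₀ + 2f₁ + f₂] = 0.75·(111.5) = 83.625.

83.625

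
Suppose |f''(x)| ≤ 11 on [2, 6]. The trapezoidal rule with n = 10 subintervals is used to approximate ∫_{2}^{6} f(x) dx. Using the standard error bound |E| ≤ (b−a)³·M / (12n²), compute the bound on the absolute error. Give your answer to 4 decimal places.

0.5867

|E| ≤ (4)³·11 / (12·10²) = 704/1200 = 0.5867.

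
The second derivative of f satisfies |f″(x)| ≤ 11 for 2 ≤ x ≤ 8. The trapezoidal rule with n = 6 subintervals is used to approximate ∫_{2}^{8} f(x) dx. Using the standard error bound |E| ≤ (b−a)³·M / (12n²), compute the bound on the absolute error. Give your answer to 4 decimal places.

5.5000

|E| ≤ (6)³·11 / (12·6²) = 2376/432 = 5.5000.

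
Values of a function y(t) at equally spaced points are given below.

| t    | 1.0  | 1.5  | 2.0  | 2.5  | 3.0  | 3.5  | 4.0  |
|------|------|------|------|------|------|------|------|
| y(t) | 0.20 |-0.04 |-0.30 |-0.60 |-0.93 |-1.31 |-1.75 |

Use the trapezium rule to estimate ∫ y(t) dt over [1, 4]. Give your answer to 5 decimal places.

h = 0.5, n = 6.
(h/2)·[y₀ + 2y₁ + 2y₂ + 2y₃ + 2y₄ + 2y₅ + y₆] = 0.25·(-7.91) = -1.97750.

-1.97750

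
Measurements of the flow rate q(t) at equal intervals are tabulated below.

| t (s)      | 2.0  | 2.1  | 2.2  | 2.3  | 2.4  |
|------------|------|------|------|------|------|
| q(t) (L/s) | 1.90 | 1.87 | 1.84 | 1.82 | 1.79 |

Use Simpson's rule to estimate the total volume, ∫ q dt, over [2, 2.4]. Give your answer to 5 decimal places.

h = 0.1, n = 4.
(h/3)·[y₀ + 4y₁ + 2y₂ + 4y₃ + y₄] = 0.033333·(22.13) = 0.73767.

0.73767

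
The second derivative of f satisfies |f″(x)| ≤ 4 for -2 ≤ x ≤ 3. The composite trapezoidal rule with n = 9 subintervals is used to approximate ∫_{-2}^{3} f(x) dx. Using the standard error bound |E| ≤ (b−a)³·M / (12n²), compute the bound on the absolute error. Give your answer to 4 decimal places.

0.5144

|E| ≤ (5)³·4 / (12·9²) = 500/972 = 0.5144.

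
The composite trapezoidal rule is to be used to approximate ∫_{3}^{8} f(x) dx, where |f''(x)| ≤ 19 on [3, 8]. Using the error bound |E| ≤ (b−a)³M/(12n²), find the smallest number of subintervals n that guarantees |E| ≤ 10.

5

Need 2375/(12n²) ≤ 10.
n² ≥ 2375/(12·10) = 19.7917 ⇒ n ≥ 4.4488, so the smallest n is 5.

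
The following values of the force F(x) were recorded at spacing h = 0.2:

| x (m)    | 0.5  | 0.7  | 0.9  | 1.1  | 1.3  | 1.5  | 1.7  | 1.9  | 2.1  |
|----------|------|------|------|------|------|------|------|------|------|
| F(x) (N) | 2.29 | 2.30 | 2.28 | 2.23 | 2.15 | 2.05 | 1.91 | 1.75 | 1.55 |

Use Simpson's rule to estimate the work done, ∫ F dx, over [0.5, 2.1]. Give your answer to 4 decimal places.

3.3227

h = 0.2, n = 8.
(h/3)·[y₀ + 4y₁ + 2y₂ + 4y₃ + 2y₄ + 4y₅ + 2y₆ + 4y₇ + y₈] = 0.066667·(49.84) = 3.3227.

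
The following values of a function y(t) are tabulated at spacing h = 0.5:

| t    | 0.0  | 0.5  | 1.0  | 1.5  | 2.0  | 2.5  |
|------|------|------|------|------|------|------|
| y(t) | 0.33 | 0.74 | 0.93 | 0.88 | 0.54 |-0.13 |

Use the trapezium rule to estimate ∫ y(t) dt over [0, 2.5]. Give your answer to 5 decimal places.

h = 0.5, n = 5.
(h/2)·[y₀ + 2y₁ + 2y₂ + 2y₃ + 2y₄ + y₅] = 0.25·(6.38) = 1.59500.

1.59500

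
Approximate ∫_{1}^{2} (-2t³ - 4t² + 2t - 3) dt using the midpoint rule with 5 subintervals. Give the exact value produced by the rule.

h = (2 − 1)/5 = 0.2.
Midpoints m₁,…,m₅ = 1.1, 1.3, 1.5, 1.7, 1.9.
f(m₁)=-8.302, f(m₂)=-11.554, f(m₃)=-15.75, f(m₄)=-20.986, f(m₅)=-27.358.
h·[f(m₁) + f(m₂) + f(m₃) + f(m₄) + f(m₅)] = 0.2·(-83.95) = -16.79.

-16.79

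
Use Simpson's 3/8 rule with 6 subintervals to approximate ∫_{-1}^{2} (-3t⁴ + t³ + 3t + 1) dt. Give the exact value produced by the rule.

-8.71875

h = (2 − (-1))/6 = 0.5.
Nodes t₀,…,t₆ = -1, -0.5, 0, 0.5, 1, 1.5, 2.
f(t) = -3t⁴ + t³ + 3t + 1: f₀=-6, f₁=-0.8125, f₂=1, f₃=2.4375, f₄=2, f₅=-6.3125, f₆=-33.
(3h/8)·[f₀ + 3f₁ + 3f₂ + 2f₃ + 3f₄ + 3f₅ + f₆] = 0.1875·(-46.5) = -8.71875.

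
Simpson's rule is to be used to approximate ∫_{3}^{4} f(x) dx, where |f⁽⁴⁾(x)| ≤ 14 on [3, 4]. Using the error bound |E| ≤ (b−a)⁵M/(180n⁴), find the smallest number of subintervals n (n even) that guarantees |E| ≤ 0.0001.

Need 14/(180n⁴) ≤ 0.0001.
n⁴ ≥ 14/(180·0.0001) = 777.778 ⇒ n ≥ 5.2810, so the smallest even n is 6. (n must be even for Simpson's rule.)

6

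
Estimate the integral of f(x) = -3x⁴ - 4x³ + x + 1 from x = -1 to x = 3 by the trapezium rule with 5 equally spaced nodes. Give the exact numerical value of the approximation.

h = (3 − (-1))/4 = 1.
Nodes x₀,…,x₄ = -1, 0, 1, 2, 3.
f(x) = -3x⁴ - 4x³ + x + 1: f₀=1, f₁=1, f₂=-5, f₃=-77, f₄=-347.
(h/2)·[f₀ + 2f₁ + 2f₂ + 2f₃ + f₄] = 0.5·(-508) = -254.

-254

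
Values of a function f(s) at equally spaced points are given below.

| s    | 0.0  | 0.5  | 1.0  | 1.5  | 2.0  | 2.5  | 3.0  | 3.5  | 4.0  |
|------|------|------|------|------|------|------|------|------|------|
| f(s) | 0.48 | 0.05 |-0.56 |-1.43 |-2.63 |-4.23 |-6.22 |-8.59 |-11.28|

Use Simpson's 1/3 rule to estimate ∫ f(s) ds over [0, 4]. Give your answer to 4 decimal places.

-14.4033

h = 0.5, n = 8.
(h/3)·[y₀ + 4y₁ + 2y₂ + 4y₃ + 2y₄ + 4y₅ + 2y₆ + 4y₇ + y₈] = 0.166667·(-86.42) = -14.4033.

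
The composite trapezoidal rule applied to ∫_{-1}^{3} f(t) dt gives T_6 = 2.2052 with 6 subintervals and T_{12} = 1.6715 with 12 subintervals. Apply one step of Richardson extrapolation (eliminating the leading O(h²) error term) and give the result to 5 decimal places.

1.49360

R = (4·T_{12} − T_6) / 3 = (4·1.6715 − 2.2052)/3 = (4.4808)/3 = 1.49360.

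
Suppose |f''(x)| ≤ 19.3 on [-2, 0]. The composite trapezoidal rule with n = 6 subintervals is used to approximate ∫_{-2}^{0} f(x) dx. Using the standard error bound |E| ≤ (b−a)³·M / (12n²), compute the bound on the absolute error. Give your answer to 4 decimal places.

|E| ≤ (2)³·19.3 / (12·6²) = 154.4/432 = 0.3574.

0.3574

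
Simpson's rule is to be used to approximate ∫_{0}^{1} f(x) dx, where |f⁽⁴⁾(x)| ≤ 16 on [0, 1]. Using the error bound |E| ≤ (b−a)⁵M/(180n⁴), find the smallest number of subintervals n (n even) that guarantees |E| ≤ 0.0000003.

Need 16/(180n⁴) ≤ 0.0000003.
n⁴ ≥ 16/(180·0.0000003) = 296296 ⇒ n ≥ 23.3309, so the smallest even n is 24. (n must be even for Simpson's rule.)

24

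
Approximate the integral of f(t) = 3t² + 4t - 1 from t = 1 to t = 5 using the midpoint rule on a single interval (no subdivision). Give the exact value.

152

M = (b−a)·f(3) = 4·(38) = 152.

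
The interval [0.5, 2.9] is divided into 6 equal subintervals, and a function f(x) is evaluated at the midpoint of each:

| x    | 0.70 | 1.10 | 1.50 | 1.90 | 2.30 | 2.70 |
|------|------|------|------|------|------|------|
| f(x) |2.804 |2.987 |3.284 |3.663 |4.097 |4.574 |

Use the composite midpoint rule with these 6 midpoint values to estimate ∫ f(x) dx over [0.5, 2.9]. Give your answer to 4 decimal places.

h = 0.4, n = 6.
h·[y(m₁) + y(m₂) + y(m₃) + y(m₄) + y(m₅) + y(m₆)] = 0.4·(21.409) = 8.5636.

8.5636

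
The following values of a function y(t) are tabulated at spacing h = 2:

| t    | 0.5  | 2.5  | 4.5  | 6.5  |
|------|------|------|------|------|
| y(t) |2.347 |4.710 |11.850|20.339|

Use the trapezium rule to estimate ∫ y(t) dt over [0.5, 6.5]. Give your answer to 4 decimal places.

h = 2, n = 3.
(h/2)·[y₀ + 2y₁ + 2y₂ + y₃] = 1·(55.806) = 55.8060.

55.8060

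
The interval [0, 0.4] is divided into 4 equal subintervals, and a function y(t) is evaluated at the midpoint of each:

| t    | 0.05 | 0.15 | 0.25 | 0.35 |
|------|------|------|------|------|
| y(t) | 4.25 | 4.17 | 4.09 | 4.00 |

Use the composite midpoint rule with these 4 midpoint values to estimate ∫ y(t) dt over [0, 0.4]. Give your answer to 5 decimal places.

1.65100

h = 0.1, n = 4.
h·[y(m₁) + y(m₂) + y(m₃) + y(m₄)] = 0.1·(16.51) = 1.65100.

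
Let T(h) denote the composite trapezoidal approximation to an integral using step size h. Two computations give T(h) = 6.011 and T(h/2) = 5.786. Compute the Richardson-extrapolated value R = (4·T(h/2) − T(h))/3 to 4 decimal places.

R = (4·T(h/2) − T(h)) / 3 = (4·5.786 − 6.011)/3 = (17.133)/3 = 5.7110.

5.7110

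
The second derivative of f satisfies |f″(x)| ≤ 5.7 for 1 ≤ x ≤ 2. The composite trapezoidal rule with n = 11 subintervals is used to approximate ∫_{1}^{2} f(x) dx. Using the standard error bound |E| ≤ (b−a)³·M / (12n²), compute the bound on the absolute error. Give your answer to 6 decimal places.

0.003926

|E| ≤ (1)³·5.7 / (12·11²) = 5.7/1452 = 0.003926.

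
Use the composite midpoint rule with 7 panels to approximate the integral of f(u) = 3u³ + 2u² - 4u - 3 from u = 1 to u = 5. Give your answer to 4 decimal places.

487.5102

h = (5 − 1)/7 = 0.571429.
Midpoints m₁,…,m₇ = 1.285714, 1.857143, 2.428571, 3, 3.571429, 4.142857, 4.714286.
f(m₁)=1.539359, f(m₂)=15.685131, f(m₃)=42.052478, f(m₄)=84, f(m₅)=144.886297, f(m₆)=228.069971, f(m₇)=336.909621.
h·[f(m₁) + f(m₂) + f(m₃) + f(m₄) + f(m₅) + f(m₆) + f(m₇)] = 0.571429·(853.142857) = 487.5102.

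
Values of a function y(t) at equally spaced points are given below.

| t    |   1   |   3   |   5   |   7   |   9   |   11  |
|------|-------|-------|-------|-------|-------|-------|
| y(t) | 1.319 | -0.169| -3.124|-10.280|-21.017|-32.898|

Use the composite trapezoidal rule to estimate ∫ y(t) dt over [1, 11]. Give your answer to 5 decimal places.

-100.75900

h = 2, n = 5.
(h/2)·[y₀ + 2y₁ + 2y₂ + 2y₃ + 2y₄ + y₅] = 1·(-100.759) = -100.75900.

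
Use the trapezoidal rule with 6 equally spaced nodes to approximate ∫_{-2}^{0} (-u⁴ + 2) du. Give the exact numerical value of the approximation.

-2.82496

h = (0 − (-2))/5 = 0.4.
Nodes u₀,…,u₅ = -2, -1.6, -1.2, -0.8, -0.4, 0.
f(u) = -u⁴ + 2: f₀=-14, f₁=-4.5536, f₂=-0.0736, f₃=1.5904, f₄=1.9744, f₅=2.
(h/2)·[f₀ + 2f₁ + 2f₂ + 2f₃ + 2f₄ + f₅] = 0.2·(-14.1248) = -2.82496.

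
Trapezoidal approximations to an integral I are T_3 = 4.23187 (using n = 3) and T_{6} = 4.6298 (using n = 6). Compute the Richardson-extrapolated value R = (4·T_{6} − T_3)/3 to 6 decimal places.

4.762443

R = (4·T_{6} − T_3) / 3 = (4·4.6298 − 4.23187)/3 = (14.28733)/3 = 4.762443.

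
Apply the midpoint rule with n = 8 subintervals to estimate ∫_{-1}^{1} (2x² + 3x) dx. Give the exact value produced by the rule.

h = (1 − (-1))/8 = 0.25.
Midpoints m₁,…,m₈ = -0.875, -0.625, -0.375, -0.125, 0.125, 0.375, 0.625, 0.875.
f(m₁)=-1.09375, f(m₂)=-1.09375, f(m₃)=-0.84375, f(m₄)=-0.34375, f(m₅)=0.40625, f(m₆)=1.40625, f(m₇)=2.65625, f(m₈)=4.15625.
h·[f(m₁) + f(m₂) + f(m₃) + f(m₄) + f(m₅) + f(m₆) + f(m₇) + f(m₈)] = 0.25·(5.25) = 1.3125.

1.3125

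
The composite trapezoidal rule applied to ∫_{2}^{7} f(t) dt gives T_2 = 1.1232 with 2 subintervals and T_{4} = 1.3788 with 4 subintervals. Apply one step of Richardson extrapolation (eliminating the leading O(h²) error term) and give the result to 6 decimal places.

1.464000

R = (4·T_{4} − T_2) / 3 = (4·1.3788 − 1.1232)/3 = (4.3920)/3 = 1.464000.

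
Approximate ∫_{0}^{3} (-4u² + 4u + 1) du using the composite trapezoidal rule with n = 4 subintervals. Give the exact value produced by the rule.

h = (3 − 0)/4 = 0.75.
Nodes u₀,…,u₄ = 0, 0.75, 1.5, 2.25, 3.
f(u) = -4u² + 4u + 1: f₀=1, f₁=1.75, f₂=-2, f₃=-10.25, f₄=-23.
(h/2)·[f₀ + 2f₁ + 2f₂ + 2f₃ + f₄] = 0.375·(-43) = -16.125.

-16.125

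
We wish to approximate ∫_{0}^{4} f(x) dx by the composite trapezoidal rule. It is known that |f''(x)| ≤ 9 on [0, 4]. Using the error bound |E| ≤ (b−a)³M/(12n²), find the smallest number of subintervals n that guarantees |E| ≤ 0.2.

16

Need 576/(12n²) ≤ 0.2.
n² ≥ 576/(12·0.2) = 240 ⇒ n ≥ 15.4919, so the smallest n is 16.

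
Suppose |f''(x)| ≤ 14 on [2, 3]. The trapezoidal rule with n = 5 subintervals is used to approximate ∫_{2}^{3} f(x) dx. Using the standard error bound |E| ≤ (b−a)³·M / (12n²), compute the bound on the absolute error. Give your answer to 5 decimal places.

0.04667

|E| ≤ (1)³·14 / (12·5²) = 14/300 = 0.04667.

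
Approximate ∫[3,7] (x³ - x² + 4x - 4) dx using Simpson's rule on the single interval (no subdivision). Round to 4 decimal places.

S = (b−a)/6 · [f(3) + 4f(5) + f(7)] = 0.666667·[26 + 4·116 + 318] = 538.6667.

538.6667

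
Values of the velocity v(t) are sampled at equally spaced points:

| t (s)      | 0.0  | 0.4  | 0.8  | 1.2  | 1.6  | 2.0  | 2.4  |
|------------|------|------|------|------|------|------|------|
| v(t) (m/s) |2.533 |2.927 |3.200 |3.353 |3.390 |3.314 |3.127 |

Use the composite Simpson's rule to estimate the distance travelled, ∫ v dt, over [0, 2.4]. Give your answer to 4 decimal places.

h = 0.4, n = 6.
(h/3)·[y₀ + 4y₁ + 2y₂ + 4y₃ + 2y₄ + 4y₅ + y₆] = 0.133333·(57.216) = 7.6288.

7.6288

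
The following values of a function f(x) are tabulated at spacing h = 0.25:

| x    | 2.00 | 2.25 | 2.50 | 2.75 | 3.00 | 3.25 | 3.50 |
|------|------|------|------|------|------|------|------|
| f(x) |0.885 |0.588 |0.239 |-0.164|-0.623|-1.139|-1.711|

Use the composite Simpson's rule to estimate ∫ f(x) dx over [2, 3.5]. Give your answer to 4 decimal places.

h = 0.25, n = 6.
(h/3)·[y₀ + 4y₁ + 2y₂ + 4y₃ + 2y₄ + 4y₅ + y₆] = 0.083333·(-4.454) = -0.3712.

-0.3712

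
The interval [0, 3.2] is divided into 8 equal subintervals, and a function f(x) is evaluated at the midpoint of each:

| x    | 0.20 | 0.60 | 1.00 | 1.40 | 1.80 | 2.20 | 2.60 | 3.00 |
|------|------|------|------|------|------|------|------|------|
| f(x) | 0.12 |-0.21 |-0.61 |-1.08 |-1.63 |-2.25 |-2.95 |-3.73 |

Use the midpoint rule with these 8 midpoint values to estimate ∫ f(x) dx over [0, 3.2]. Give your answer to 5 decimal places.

h = 0.4, n = 8.
h·[y(m₁) + y(m₂) + y(m₃) + y(m₄) + y(m₅) + y(m₆) + y(m₇) + y(m₈)] = 0.4·(-12.34) = -4.93600.

-4.93600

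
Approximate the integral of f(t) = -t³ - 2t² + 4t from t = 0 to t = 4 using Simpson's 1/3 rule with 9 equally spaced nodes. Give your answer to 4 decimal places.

h = (4 − 0)/8 = 0.5.
Nodes t₀,…,t₈ = 0, 0.5, 1, 1.5, 2, 2.5, 3, 3.5, 4.
f(t) = -t³ - 2t² + 4t: f₀=0, f₁=1.375, f₂=1, f₃=-1.875, f₄=-8, f₅=-18.125, f₆=-33, f₇=-53.375, f₈=-80.
(h/3)·[f₀ + 4f₁ + 2f₂ + 4f₃ + 2f₄ + 4f₅ + 2f₆ + 4f₇ + f₈] = 0.166667·(-448) = -74.6667.

-74.6667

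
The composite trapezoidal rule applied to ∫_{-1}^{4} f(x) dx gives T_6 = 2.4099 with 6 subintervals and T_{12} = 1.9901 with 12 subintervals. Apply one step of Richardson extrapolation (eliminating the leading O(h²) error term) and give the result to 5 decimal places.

1.85017

R = (4·T_{12} − T_6) / 3 = (4·1.9901 − 2.4099)/3 = (5.5505)/3 = 1.85017.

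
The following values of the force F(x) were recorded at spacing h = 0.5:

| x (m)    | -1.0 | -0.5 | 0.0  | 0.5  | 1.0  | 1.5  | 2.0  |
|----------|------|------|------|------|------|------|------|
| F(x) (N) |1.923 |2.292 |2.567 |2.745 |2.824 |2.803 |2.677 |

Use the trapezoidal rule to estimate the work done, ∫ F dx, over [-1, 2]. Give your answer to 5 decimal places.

h = 0.5, n = 6.
(h/2)·[y₀ + 2y₁ + 2y₂ + 2y₃ + 2y₄ + 2y₅ + y₆] = 0.25·(31.062) = 7.76550.

7.76550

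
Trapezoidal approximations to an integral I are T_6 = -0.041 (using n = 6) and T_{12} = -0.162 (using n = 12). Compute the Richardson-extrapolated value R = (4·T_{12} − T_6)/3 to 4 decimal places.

R = (4·T_{12} − T_6) / 3 = (4·(-0.162) − (-0.041))/3 = (-0.607)/3 = -0.2023.

-0.2023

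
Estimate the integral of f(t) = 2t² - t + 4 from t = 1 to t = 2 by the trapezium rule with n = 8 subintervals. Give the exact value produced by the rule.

7.171875

h = (2 − 1)/8 = 0.125.
Nodes t₀,…,t₈ = 1, 1.125, 1.25, 1.375, 1.5, 1.625, 1.75, 1.875, 2.
f(t) = 2t² - t + 4: f₀=5, f₁=5.40625, f₂=5.875, f₃=6.40625, f₄=7, f₅=7.65625, f₆=8.375, f₇=9.15625, f₈=10.
(h/2)·[f₀ + 2f₁ + 2f₂ + 2f₃ + 2f₄ + 2f₅ + 2f₆ + 2f₇ + f₈] = 0.0625·(114.75) = 7.171875.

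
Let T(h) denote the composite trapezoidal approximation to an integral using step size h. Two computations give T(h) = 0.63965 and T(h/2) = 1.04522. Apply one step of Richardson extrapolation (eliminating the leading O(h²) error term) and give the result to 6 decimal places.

1.180410

R = (4·T(h/2) − T(h)) / 3 = (4·1.04522 − 0.63965)/3 = (3.54123)/3 = 1.180410.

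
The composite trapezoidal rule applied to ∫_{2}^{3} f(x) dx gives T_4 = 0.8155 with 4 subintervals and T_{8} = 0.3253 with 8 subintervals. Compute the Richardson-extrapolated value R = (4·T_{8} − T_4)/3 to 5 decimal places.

0.16190

R = (4·T_{8} − T_4) / 3 = (4·0.3253 − 0.8155)/3 = (0.4857)/3 = 0.16190.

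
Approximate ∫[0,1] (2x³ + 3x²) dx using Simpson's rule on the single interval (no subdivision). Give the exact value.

S = (b−a)/6 · [f(0) + 4f(0.5) + f(1)] = 0.166667·[0 + 4·1 + 5] = 1.5.

1.5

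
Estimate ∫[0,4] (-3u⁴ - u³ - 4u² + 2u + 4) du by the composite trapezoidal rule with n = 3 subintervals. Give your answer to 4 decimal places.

h = (4 − 0)/3 = 1.333333.
Nodes u₀,…,u₃ = 0, 1.333333, 2.666667, 4.
f(u) = -3u⁴ - u³ - 4u² + 2u + 4: f₀=4, f₁=-12.296296, f₂=-189.777778, f₃=-884.
(h/2)·[f₀ + 2f₁ + 2f₂ + f₃] = 0.666667·(-1284.148148) = -856.0988.

-856.0988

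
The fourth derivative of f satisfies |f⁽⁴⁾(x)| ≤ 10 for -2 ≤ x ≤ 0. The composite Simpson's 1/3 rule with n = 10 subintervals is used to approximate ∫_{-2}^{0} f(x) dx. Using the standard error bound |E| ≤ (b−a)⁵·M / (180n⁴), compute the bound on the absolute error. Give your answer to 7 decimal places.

|E| ≤ (2)⁵·10 / (180·10⁴) = 320/1800000 = 0.0001778.

0.0001778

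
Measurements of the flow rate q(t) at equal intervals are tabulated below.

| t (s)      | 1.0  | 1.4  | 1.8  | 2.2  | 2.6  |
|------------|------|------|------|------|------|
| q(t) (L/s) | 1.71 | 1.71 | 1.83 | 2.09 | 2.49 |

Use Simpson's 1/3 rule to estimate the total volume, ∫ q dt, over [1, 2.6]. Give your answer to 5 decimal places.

h = 0.4, n = 4.
(h/3)·[y₀ + 4y₁ + 2y₂ + 4y₃ + y₄] = 0.133333·(23.06) = 3.07467.

3.07467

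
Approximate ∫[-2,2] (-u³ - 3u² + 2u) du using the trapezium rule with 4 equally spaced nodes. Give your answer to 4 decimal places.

-19.5556

h = (2 − (-2))/3 = 1.333333.
Nodes u₀,…,u₃ = -2, -0.666667, 0.666667, 2.
f(u) = -u³ - 3u² + 2u: f₀=-8, f₁=-2.370370, f₂=-0.296296, f₃=-16.
(h/2)·[f₀ + 2f₁ + 2f₂ + f₃] = 0.666667·(-29.333333) = -19.5556.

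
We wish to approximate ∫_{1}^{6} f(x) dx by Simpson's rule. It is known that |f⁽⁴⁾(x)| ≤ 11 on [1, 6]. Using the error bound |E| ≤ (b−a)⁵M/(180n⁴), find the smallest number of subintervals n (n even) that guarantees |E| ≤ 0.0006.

Need 34375/(180n⁴) ≤ 0.0006.
n⁴ ≥ 34375/(180·0.0006) = 318287 ⇒ n ≥ 23.7522, so the smallest even n is 24. (n must be even for Simpson's rule.)

24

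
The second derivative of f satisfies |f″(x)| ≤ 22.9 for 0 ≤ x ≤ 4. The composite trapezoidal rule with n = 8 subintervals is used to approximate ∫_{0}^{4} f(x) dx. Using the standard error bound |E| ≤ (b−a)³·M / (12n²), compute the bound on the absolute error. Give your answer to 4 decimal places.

|E| ≤ (4)³·22.9 / (12·8²) = 1465.6/768 = 1.9083.

1.9083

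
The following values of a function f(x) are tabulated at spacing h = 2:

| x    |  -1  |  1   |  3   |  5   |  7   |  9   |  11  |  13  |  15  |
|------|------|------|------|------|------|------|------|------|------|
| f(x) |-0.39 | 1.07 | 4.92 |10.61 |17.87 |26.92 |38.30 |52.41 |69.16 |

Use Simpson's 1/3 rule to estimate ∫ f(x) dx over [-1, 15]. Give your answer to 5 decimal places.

h = 2, n = 8.
(h/3)·[y₀ + 4y₁ + 2y₂ + 4y₃ + 2y₄ + 4y₅ + 2y₆ + 4y₇ + y₈] = 0.666667·(554.99) = 369.99333.

369.99333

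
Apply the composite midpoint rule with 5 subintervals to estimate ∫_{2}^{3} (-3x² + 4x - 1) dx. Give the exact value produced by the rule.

-9.99

h = (3 − 2)/5 = 0.2.
Midpoints m₁,…,m₅ = 2.1, 2.3, 2.5, 2.7, 2.9.
f(m₁)=-5.83, f(m₂)=-7.67, f(m₃)=-9.75, f(m₄)=-12.07, f(m₅)=-14.63.
h·[f(m₁) + f(m₂) + f(m₃) + f(m₄) + f(m₅)] = 0.2·(-49.95) = -9.99.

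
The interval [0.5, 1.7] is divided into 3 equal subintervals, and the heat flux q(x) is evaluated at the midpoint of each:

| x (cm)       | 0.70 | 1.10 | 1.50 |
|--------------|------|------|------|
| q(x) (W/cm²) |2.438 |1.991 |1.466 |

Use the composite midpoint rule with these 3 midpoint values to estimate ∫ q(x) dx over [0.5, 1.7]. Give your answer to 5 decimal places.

2.35800

h = 0.4, n = 3.
h·[y(m₁) + y(m₂) + y(m₃)] = 0.4·(5.895) = 2.35800.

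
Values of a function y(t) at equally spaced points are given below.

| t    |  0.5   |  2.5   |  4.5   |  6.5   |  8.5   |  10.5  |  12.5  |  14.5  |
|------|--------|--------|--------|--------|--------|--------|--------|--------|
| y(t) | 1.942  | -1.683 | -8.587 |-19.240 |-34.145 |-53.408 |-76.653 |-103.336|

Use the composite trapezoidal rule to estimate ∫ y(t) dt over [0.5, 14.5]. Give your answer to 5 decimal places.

h = 2, n = 7.
(h/2)·[y₀ + 2y₁ + 2y₂ + 2y₃ + 2y₄ + 2y₅ + 2y₆ + y₇] = 1·(-488.826) = -488.82600.

-488.82600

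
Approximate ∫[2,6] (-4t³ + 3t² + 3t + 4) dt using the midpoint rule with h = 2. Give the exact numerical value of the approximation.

-948

h = (6 − 2)/2 = 2.
Midpoints m₁,…,m₂ = 3, 5.
f(m₁)=-68, f(m₂)=-406.
h·[f(m₁) + f(m₂)] = 2·(-474) = -948.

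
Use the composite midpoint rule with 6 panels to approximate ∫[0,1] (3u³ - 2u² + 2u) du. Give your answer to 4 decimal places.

1.0775

h = (1 − 0)/6 = 0.166667.
Midpoints m₁,…,m₆ = 0.083333, 0.25, 0.416667, 0.583333, 0.75, 0.916667.
f(m₁)=0.154514, f(m₂)=0.421875, f(m₃)=0.703125, f(m₄)=1.081597, f(m₅)=1.640625, f(m₆)=2.463542.
h·[f(m₁) + f(m₂) + f(m₃) + f(m₄) + f(m₅) + f(m₆)] = 0.166667·(6.465278) = 1.0775.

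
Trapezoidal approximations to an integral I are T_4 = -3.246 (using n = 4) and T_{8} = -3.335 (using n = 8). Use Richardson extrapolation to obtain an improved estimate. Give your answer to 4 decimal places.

-3.3647

R = (4·T_{8} − T_4) / 3 = (4·(-3.335) − (-3.246))/3 = (-10.094)/3 = -3.3647.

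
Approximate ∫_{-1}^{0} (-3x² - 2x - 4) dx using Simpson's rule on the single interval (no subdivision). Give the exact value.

S = (b−a)/6 · [f(-1) + 4f(-0.5) + f(0)] = 0.166667·[(-5) + 4·(-3.75) + (-4)] = -4.

-4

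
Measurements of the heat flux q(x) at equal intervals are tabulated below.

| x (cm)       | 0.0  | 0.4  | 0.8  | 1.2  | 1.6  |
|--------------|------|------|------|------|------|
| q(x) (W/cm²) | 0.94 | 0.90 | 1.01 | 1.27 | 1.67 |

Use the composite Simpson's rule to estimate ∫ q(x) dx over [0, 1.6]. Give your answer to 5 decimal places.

h = 0.4, n = 4.
(h/3)·[y₀ + 4y₁ + 2y₂ + 4y₃ + y₄] = 0.133333·(13.31) = 1.77467.

1.77467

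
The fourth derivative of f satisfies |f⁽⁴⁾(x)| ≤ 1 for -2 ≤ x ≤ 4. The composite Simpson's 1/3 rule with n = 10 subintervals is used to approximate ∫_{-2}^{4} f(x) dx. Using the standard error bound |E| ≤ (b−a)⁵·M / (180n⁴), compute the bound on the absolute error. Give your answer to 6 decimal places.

0.004320

|E| ≤ (6)⁵·1 / (180·10⁴) = 7776/1800000 = 0.004320.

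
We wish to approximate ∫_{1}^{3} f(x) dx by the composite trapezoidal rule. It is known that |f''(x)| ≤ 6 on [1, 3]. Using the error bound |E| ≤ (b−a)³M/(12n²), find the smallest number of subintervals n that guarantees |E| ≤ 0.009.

22

Need 48/(12n²) ≤ 0.009.
n² ≥ 48/(12·0.009) = 444.444 ⇒ n ≥ 21.0819, so the smallest n is 22.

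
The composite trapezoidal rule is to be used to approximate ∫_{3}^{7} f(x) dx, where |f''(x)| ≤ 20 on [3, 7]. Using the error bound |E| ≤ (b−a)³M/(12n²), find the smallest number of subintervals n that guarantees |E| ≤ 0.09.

35

Need 1280/(12n²) ≤ 0.09.
n² ≥ 1280/(12·0.09) = 1185.19 ⇒ n ≥ 34.4265, so the smallest n is 35.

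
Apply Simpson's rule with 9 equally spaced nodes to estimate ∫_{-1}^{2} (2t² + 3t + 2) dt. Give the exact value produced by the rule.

16.5

h = (2 − (-1))/8 = 0.375.
Nodes t₀,…,t₈ = -1, -0.625, -0.25, 0.125, 0.5, 0.875, 1.25, 1.625, 2.
f(t) = 2t² + 3t + 2: f₀=1, f₁=0.90625, f₂=1.375, f₃=2.40625, f₄=4, f₅=6.15625, f₆=8.875, f₇=12.15625, f₈=16.
(h/3)·[f₀ + 4f₁ + 2f₂ + 4f₃ + 2f₄ + 4f₅ + 2f₆ + 4f₇ + f₈] = 0.125·(132) = 16.5.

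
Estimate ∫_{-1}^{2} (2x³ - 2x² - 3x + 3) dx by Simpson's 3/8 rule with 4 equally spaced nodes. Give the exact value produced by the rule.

6

h = (2 − (-1))/3 = 1.
Nodes x₀,…,x₃ = -1, 0, 1, 2.
f(x) = 2x³ - 2x² - 3x + 3: f₀=2, f₁=3, f₂=0, f₃=5.
(3h/8)·[f₀ + 3f₁ + 3f₂ + f₃] = 0.375·(16) = 6.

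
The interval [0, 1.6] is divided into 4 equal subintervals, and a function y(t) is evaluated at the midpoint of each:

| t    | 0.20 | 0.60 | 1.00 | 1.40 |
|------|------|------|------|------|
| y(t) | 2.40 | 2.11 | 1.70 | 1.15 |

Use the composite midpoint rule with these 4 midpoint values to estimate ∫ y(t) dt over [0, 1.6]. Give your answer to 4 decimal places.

2.9440

h = 0.4, n = 4.
h·[y(m₁) + y(m₂) + y(m₃) + y(m₄)] = 0.4·(7.36) = 2.9440.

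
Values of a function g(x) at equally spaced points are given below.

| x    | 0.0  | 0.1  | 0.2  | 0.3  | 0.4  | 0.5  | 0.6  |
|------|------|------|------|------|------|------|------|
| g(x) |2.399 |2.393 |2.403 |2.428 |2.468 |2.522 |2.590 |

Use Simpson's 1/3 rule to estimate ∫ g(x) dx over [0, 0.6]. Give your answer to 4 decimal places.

1.4701

h = 0.1, n = 6.
(h/3)·[y₀ + 4y₁ + 2y₂ + 4y₃ + 2y₄ + 4y₅ + y₆] = 0.033333·(44.103) = 1.4701.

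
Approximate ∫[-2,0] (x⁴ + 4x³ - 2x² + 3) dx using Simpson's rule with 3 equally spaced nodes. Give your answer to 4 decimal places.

-8.6667

h = (0 − (-2))/2 = 1.
Nodes x₀,…,x₂ = -2, -1, 0.
f(x) = x⁴ + 4x³ - 2x² + 3: f₀=-21, f₁=-2, f₂=3.
(h/3)·[f₀ + 4f₁ + f₂] = 0.333333·(-26) = -8.6667.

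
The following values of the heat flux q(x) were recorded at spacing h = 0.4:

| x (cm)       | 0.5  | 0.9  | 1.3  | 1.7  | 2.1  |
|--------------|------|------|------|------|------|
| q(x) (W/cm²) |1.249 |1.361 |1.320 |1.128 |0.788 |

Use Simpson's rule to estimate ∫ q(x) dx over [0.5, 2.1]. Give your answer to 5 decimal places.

h = 0.4, n = 4.
(h/3)·[y₀ + 4y₁ + 2y₂ + 4y₃ + y₄] = 0.133333·(14.633) = 1.95107.

1.95107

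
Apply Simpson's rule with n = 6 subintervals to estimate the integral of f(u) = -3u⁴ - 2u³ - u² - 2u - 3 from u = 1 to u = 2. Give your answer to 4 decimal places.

h = (2 − 1)/6 = 0.166667.
Nodes u₀,…,u₆ = 1, 1.166667, 1.333333, 1.5, 1.666667, 1.833333, 2.
f(u) = -3u⁴ - 2u³ - u² - 2u - 3: f₀=-11, f₁=-15.428241, f₂=-21.666667, f₃=-30.1875, f₄=-41.518519, f₅=-56.243056, f₆=-75.
(h/3)·[f₀ + 4f₁ + 2f₂ + 4f₃ + 2f₄ + 4f₅ + f₆] = 0.055556·(-619.805556) = -34.4336.

-34.4336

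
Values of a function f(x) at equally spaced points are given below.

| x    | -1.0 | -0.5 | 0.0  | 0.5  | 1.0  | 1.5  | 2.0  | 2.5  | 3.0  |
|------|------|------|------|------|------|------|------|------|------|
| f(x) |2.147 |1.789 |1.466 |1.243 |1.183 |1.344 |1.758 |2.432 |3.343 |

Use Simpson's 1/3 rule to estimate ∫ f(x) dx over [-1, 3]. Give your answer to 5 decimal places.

h = 0.5, n = 8.
(h/3)·[y₀ + 4y₁ + 2y₂ + 4y₃ + 2y₄ + 4y₅ + 2y₆ + 4y₇ + y₈] = 0.166667·(41.536) = 6.92267.

6.92267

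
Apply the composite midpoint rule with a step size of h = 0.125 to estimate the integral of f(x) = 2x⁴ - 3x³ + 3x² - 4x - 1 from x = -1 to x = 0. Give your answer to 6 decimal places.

h = (0 − (-1))/8 = 0.125.
Midpoints m₁,…,m₈ = -0.9375, -0.8125, -0.6875, -0.5625, -0.4375, -0.3125, -0.1875, -0.0625.
f(m₁)=9.403594970703125, f(m₂)=6.711212158203125, f(m₃)=4.589630126953125, f(m₄)=2.933380126953125, f(m₅)=1.648712158203125, f(m₆)=0.653594970703125, f(m₇)=-0.122283935546875, f(m₈)=-0.737518310546875.
h·[f(m₁) + f(m₂) + f(m₃) + f(m₄) + f(m₅) + f(m₆) + f(m₇) + f(m₈)] = 0.125·(25.080322265625) = 3.135040.

3.135040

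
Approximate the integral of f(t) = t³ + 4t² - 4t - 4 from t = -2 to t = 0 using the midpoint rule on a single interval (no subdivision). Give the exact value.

M = (b−a)·f(-1) = 2·(3) = 6.

6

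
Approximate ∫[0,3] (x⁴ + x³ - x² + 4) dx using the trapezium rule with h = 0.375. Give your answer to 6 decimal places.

h = (3 − 0)/8 = 0.375.
Nodes x₀,…,x₈ = 0, 0.375, 0.75, 1.125, 1.5, 1.875, 2.25, 2.625, 3.
f(x) = x⁴ + x³ - x² + 4: f₀=4, f₁=3.931884765625, f₂=4.17578125, f₃=5.760009765625, f₄=10.1875, f₅=19.435791015625, f₆=35.95703125, f₇=62.677978515625, f₈=103.
(h/2)·[f₀ + 2f₁ + 2f₂ + 2f₃ + 2f₄ + 2f₅ + 2f₆ + 2f₇ + f₈] = 0.1875·(391.251953125) = 73.359741.

73.359741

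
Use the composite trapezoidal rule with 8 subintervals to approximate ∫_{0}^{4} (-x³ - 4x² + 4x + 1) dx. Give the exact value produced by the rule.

h = (4 − 0)/8 = 0.5.
Nodes x₀,…,x₈ = 0, 0.5, 1, 1.5, 2, 2.5, 3, 3.5, 4.
f(x) = -x³ - 4x² + 4x + 1: f₀=1, f₁=1.875, f₂=0, f₃=-5.375, f₄=-15, f₅=-29.625, f₆=-50, f₇=-76.875, f₈=-111.
(h/2)·[f₀ + 2f₁ + 2f₂ + 2f₃ + 2f₄ + 2f₅ + 2f₆ + 2f₇ + f₈] = 0.25·(-460) = -115.

-115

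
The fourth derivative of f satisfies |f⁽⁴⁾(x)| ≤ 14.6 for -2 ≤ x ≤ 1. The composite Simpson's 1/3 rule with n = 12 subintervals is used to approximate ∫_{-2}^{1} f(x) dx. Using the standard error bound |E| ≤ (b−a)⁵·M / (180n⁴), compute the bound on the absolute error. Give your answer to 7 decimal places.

0.0009505

|E| ≤ (3)⁵·14.6 / (180·12⁴) = 3547.8/3732480 = 0.0009505.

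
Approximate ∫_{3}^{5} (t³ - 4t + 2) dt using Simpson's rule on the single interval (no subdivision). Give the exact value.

108

S = (b−a)/6 · [f(3) + 4f(4) + f(5)] = 0.333333·[17 + 4·50 + 107] = 108.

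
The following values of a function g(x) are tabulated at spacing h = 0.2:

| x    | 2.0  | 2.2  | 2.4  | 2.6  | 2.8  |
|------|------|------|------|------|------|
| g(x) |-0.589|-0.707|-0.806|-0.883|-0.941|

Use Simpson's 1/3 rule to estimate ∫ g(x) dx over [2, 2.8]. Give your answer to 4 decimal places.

-0.6335

h = 0.2, n = 4.
(h/3)·[y₀ + 4y₁ + 2y₂ + 4y₃ + y₄] = 0.066667·(-9.502) = -0.6335.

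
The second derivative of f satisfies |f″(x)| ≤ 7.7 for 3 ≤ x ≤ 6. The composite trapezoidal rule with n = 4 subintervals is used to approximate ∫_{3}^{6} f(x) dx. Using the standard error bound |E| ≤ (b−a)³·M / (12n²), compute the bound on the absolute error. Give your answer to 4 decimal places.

1.0828

|E| ≤ (3)³·7.7 / (12·4²) = 207.9/192 = 1.0828.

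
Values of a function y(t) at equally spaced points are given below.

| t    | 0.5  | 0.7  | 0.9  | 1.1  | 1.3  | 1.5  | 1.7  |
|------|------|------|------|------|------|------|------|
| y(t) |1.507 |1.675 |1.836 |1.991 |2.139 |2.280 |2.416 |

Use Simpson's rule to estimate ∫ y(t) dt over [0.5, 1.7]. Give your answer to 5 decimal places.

2.37713

h = 0.2, n = 6.
(h/3)·[y₀ + 4y₁ + 2y₂ + 4y₃ + 2y₄ + 4y₅ + y₆] = 0.066667·(35.657) = 2.37713.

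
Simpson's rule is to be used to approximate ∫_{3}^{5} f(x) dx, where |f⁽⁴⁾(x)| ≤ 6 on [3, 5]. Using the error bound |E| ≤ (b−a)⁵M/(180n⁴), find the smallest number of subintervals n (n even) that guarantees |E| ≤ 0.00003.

14

Need 192/(180n⁴) ≤ 0.00003.
n⁴ ≥ 192/(180·0.00003) = 35555.6 ⇒ n ≥ 13.7318, so the smallest even n is 14. (n must be even for Simpson's rule.)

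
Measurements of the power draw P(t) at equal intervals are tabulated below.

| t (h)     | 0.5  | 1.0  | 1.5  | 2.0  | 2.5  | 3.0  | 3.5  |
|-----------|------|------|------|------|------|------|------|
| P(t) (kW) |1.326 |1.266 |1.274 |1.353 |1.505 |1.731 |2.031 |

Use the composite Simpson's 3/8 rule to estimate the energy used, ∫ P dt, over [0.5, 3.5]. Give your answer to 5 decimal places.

h = 0.5, n = 6.
(3h/8)·[y₀ + 3y₁ + 3y₂ + 2y₃ + 3y₄ + 3y₅ + y₆] = 0.1875·(23.391) = 4.38581.

4.38581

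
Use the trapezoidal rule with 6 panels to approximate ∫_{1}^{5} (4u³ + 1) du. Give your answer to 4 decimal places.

h = (5 − 1)/6 = 0.666667.
Nodes u₀,…,u₆ = 1, 1.666667, 2.333333, 3, 3.666667, 4.333333, 5.
f(u) = 4u³ + 1: f₀=5, f₁=19.518519, f₂=51.814815, f₃=109, f₄=198.185185, f₅=326.481481, f₆=501.
(h/2)·[f₀ + 2f₁ + 2f₂ + 2f₃ + 2f₄ + 2f₅ + f₆] = 0.333333·(1916) = 638.6667.

638.6667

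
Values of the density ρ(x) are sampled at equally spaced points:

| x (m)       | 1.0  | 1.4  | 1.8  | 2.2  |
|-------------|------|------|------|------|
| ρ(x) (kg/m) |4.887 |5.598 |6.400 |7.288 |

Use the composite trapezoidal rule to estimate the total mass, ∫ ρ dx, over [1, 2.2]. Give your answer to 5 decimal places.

h = 0.4, n = 3.
(h/2)·[y₀ + 2y₁ + 2y₂ + y₃] = 0.2·(36.171) = 7.23420.

7.23420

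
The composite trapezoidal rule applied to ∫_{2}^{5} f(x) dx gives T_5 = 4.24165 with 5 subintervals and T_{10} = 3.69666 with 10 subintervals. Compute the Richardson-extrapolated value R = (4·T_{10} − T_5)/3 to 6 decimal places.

3.514997

R = (4·T_{10} − T_5) / 3 = (4·3.69666 − 4.24165)/3 = (10.54499)/3 = 3.514997.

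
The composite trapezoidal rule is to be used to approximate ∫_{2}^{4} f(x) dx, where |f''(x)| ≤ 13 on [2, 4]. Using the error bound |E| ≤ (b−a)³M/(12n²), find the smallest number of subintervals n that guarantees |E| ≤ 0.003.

Need 104/(12n²) ≤ 0.003.
n² ≥ 104/(12·0.003) = 2888.89 ⇒ n ≥ 53.7484, so the smallest n is 54.

54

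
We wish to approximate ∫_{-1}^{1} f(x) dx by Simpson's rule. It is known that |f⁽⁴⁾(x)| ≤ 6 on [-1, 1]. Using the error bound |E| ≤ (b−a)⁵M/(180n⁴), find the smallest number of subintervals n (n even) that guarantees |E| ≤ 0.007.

Need 192/(180n⁴) ≤ 0.007.
n⁴ ≥ 192/(180·0.007) = 152.381 ⇒ n ≥ 3.5134, so the smallest even n is 4. (n must be even for Simpson's rule.)

4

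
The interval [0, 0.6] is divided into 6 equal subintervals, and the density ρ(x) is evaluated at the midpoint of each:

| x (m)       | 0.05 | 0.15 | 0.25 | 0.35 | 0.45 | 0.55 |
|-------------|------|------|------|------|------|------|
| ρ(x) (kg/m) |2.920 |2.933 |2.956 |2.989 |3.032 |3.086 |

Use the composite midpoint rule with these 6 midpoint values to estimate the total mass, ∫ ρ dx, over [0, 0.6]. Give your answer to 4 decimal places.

h = 0.1, n = 6.
h·[y(m₁) + y(m₂) + y(m₃) + y(m₄) + y(m₅) + y(m₆)] = 0.1·(17.916) = 1.7916.

1.7916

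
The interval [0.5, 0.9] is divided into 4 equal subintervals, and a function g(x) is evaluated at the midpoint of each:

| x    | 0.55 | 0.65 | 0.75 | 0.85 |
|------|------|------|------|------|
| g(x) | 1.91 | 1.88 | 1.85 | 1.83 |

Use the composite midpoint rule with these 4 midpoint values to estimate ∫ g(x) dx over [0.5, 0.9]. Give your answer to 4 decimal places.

h = 0.1, n = 4.
h·[y(m₁) + y(m₂) + y(m₃) + y(m₄)] = 0.1·(7.47) = 0.7470.

0.7470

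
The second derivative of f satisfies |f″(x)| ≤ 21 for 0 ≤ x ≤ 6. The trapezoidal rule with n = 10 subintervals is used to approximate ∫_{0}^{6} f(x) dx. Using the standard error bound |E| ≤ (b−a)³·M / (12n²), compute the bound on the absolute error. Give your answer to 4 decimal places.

3.7800

|E| ≤ (6)³·21 / (12·10²) = 4536/1200 = 3.7800.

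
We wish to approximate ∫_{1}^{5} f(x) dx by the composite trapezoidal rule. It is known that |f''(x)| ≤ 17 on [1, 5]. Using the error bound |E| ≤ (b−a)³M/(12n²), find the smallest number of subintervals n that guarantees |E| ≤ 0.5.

Need 1088/(12n²) ≤ 0.5.
n² ≥ 1088/(12·0.5) = 181.333 ⇒ n ≥ 13.4660, so the smallest n is 14.

14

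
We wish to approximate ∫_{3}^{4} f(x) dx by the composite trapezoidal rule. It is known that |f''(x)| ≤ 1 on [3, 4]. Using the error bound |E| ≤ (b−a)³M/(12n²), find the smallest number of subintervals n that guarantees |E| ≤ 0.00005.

41

Need 1/(12n²) ≤ 0.00005.
n² ≥ 1/(12·0.00005) = 1666.67 ⇒ n ≥ 40.8248, so the smallest n is 41.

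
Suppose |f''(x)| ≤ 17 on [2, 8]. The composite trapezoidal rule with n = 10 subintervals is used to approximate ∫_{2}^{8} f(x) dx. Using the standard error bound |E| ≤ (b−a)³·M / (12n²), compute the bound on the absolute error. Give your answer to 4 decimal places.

|E| ≤ (6)³·17 / (12·10²) = 3672/1200 = 3.0600.

3.0600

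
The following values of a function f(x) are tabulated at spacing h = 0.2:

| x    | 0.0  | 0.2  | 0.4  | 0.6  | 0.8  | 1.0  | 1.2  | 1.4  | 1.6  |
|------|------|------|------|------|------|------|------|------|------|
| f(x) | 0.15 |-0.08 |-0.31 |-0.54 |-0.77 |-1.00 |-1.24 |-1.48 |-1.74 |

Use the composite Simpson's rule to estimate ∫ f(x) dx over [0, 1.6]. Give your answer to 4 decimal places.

-1.2420

h = 0.2, n = 8.
(h/3)·[y₀ + 4y₁ + 2y₂ + 4y₃ + 2y₄ + 4y₅ + 2y₆ + 4y₇ + y₈] = 0.066667·(-18.63) = -1.2420.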